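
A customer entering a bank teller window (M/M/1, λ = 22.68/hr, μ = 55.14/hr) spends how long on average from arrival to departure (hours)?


W = 1/(μ−λ) = 1/(55.14 − 22.68) = 1/32.46 = 0.03081 hr

Final: 0.03081 hr


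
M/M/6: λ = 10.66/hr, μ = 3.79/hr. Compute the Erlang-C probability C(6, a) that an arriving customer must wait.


a = λ/μ = 2.8127; ρ = a/6 = 0.4688
P₀ = 0.059362 (from M/M/c formula)
C(c,a) = [a^c/(c!(1−ρ))]·P₀ = [495.11715/(720·0.5312)]·0.059362
= 1.29449·0.059362 = 0.076843

Final: 0.076843


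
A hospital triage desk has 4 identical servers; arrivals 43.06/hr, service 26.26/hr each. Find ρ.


ρ = λ/(cμ) = 43.06/(4·26.26) = 43.06/105.04 = 0.4099

Final: 0.4099


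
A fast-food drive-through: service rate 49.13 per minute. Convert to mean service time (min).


Mean service time = 1/μ = 1/49.13 minute = 0.02035 minute
In minutes: 0.02035 × 1 = 0.02035 min

Final: 0.02035 min


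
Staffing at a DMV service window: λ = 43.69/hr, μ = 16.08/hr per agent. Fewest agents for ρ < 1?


Stability requires cμ > λ ⇔ c > λ/μ.
λ/μ = 43.69/16.08 = 2.7170
Minimum integer c = ⌊2.7170⌋ + 1 = 3
Check: 3·16.08 = 48.24 > 43.69, while 2·16.08 = 32.16 ≤ 43.69

Final: 3 servers


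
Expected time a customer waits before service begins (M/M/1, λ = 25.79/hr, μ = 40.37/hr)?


ρ = 25.79/40.37 = 0.6388
Wq = ρ/(μ−λ) = 0.6388/(40.37 − 25.79) = 0.6388/14.58 = 0.04382 hr

Final: 0.04382 hr


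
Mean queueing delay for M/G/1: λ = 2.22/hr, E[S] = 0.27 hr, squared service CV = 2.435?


ρ = λ·E[S] = 2.22·0.27 = 0.5994
E[S²] = E[S]²(1+C_s²) = 0.27²·(1+2.435) = 0.250412
Wq = λ·E[S²]/(2(1−ρ)) = 2.22·0.250412/(2·0.4006) = 0.69385 hr

Final: 0.69385 hr


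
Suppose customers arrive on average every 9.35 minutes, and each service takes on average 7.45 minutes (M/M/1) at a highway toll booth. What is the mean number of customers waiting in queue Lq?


λ = 60/9.35 = 6.4171 /hr
μ = 60/7.45 = 8.0537 /hr
ρ = λ/μ = 6.4171/8.0537 = 0.7968
Lq = ρ²/(1−ρ) = 0.6349/0.2032 = 3.1243

Final: 3.1243


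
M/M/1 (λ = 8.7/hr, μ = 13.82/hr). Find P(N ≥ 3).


ρ = 8.7/13.82 = 0.6295
P(N ≥ n) = ρ^n = 0.6295^3 = 0.249479

Final: 0.249479


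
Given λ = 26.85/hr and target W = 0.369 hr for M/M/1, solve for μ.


W = 1/(μ−λ) ⇒ μ − λ = 1/W = 1/0.369 = 2.7100
μ = λ + 1/W = 26.85 + 2.7100 = 29.5600 per hr

Final: 29.5600 /hr


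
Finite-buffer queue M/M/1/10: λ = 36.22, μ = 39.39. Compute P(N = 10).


ρ = λ/μ = 36.22/39.39 = 0.9195
P_K = (1−ρ)ρ^K/(1−ρ^(K+1)) = (0.08048·0.432140)/(1 − 0.397363)
= 0.034777/0.602637 = 0.057709

Final: 0.057709


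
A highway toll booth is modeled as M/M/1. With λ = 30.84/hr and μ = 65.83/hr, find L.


ρ = λ/μ = 30.84/65.83 = 0.4685
L = ρ/(1−ρ) = 0.4685/(1 − 0.4685) = 0.4685/0.5315 = 0.8814

Final: 0.8814


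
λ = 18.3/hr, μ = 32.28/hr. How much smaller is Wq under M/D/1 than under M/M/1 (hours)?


ρ = 18.3/32.28 = 0.5669
Wq(M/M/1) = ρ/(μ−λ) = 0.5669/13.98 = 0.04055 hr
Wq(M/D/1) = ρ/(2(μ−λ)) = 0.02028 hr
Savings = 0.04055 − 0.02028 = 0.02028 hr

Final: 0.02028 hr


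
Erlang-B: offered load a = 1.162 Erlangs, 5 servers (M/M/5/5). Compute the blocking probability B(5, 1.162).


B(c,a) = (a^c/c!) / Σ_{k=0}^{c} a^k/k!
a^5/5! = 0.017654
Σ terms (k=0..5): 1.00000 + 1.16200 + 0.67512 + 0.26150 + 0.07596 + 0.01765 = 3.192238
B = 0.017654/3.192238 = 0.005530

Final: 0.005530


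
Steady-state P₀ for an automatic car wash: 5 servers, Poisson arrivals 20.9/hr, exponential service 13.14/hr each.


a = λ/μ = 20.9/13.14 = 1.5906; ρ = a/c = 0.3181
Σ_{k=0}^{4} a^k/k! (terms k=0..4) = 1.00000 + 1.59056 + 1.26495 + 0.67066 + 0.26668 = 4.79285
Tail: a^5/(5!(1−ρ)) = 10.18016/(120·0.6819) = 0.12441
P₀ = 1/(4.79285 + 0.12441) = 1/4.91726 = 0.203365

Final: 0.203365


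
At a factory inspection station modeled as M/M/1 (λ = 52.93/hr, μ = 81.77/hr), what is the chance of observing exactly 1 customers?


ρ = 52.93/81.77 = 0.6473
P_n = (1−ρ)·ρ^n = (1 − 0.6473)·0.6473^1 = 0.3527·0.647303 = 0.228302

Final: 0.228302


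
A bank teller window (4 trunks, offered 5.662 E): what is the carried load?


B(4,5.662) = 0.447156 (Erlang-B)
Carried load = a(1 − B) = 5.662·(1 − 0.447156) = 5.662·0.552844 = 3.1302 E

Final: 3.1302 Erlangs


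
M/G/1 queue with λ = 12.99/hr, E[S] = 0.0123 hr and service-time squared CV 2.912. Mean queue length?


ρ = λ·E[S] = 12.99·0.0123 = 0.1598
Lq = ρ²(1+C_s²)/(2(1−ρ)) = 0.02553·(1+2.912)/(2·0.8402)
= 0.02553·3.9120/1.6804 = 0.05943

Final: 0.05943


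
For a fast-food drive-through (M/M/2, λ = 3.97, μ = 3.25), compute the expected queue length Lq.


a = λ/μ = 1.2215; ρ = a/2 = 0.6108
P₀ = 0.241643
Lq = P₀·a^c·ρ / (c!·(1−ρ)²) = 0.241643·1.49216·0.6108/(2·0.15150)
= 0.72681

Final: 0.72681


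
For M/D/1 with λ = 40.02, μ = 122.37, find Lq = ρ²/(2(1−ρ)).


ρ = 40.02/122.37 = 0.3270
M/D/1: Lq = ρ²/(2(1−ρ)) = 0.1070/(2·0.6730) = 0.07947

Final: 0.07947


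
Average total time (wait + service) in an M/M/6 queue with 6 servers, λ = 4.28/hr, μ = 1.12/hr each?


a = 3.8214; ρ = 0.6369; P₀ = 0.020403
Lq = P₀·a^c·ρ/(c!(1−ρ)²) = 0.42632
Wq = Lq/λ = 0.42632/4.28 = 0.09961 hr
W = Wq + 1/μ = 0.09961 + 0.89286 = 0.99247 hr

Final: 0.99247 hr


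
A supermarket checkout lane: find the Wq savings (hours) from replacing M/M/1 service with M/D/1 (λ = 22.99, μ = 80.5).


ρ = 22.99/80.5 = 0.2856
Wq(M/M/1) = ρ/(μ−λ) = 0.2856/57.51 = 0.004966 hr
Wq(M/D/1) = ρ/(2(μ−λ)) = 0.002483 hr
Savings = 0.004966 − 0.002483 = 0.002483 hr

Final: 0.002483 hr


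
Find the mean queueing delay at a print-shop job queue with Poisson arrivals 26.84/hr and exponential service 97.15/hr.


ρ = 26.84/97.15 = 0.2763
Wq = ρ/(μ−λ) = 0.2763/(97.15 − 26.84) = 0.2763/70.31 = 0.003929 hr

Final: 0.003929 hr


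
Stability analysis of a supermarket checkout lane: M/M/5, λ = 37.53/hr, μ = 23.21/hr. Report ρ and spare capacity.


Total capacity cμ = 5·23.21 = 116.05/hr
ρ = λ/(cμ) = 37.53/116.05 = 0.3234
Stable ⇔ ρ < 1: YES
Spare capacity = cμ − λ = 116.05 − 37.53 = 78.52/hr

Final: ρ = 0.3234; stable; margin = 78.52/hr


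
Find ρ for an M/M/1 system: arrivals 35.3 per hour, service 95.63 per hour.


ρ = λ/μ = 35.3/95.63 = 0.3691

Final: 0.3691


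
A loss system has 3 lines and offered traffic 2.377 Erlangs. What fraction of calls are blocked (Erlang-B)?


B(c,a) = (a^c/c!) / Σ_{k=0}^{c} a^k/k!
a^3/3! = 2.238393
Σ terms (k=0..3): 1.00000 + 2.37700 + 2.82506 + 2.23839 = 8.440457
B = 2.238393/8.440457 = 0.265198

Final: 0.265198


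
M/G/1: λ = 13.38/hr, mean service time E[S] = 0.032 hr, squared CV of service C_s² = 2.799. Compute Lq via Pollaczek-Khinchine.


ρ = λ·E[S] = 13.38·0.032 = 0.4282
Lq = ρ²(1+C_s²)/(2(1−ρ)) = 0.1833·(1+2.799)/(2·0.5718)
= 0.1833·3.7990/1.1437 = 0.60894

Final: 0.60894


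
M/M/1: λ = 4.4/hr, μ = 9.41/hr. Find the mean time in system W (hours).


W = 1/(μ−λ) = 1/(9.41 − 4.4) = 1/5.01 = 0.1996 hr

Final: 0.1996 hr


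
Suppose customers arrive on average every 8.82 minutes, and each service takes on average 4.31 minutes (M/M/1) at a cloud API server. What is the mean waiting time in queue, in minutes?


λ = 60/8.82 = 6.8027 /hr
μ = 60/4.31 = 13.9211 /hr
ρ = λ/μ = 6.8027/13.9211 = 0.4887
Wq = ρ/(μ−λ) = 0.4887/(13.9211−6.8027) = 0.06865 hr
In minutes: 0.06865·60 = 4.119 min

Final: 4.119 min


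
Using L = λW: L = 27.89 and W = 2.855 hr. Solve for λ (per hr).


λ = L/W = 27.89/2.855 = 9.7688 /hr

Final: 9.7688 /hr


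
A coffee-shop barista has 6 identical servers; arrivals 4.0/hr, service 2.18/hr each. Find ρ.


ρ = λ/(cμ) = 4.0/(6·2.18) = 4.0/13.08 = 0.3058

Final: 0.3058


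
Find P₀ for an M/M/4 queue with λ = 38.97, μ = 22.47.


a = λ/μ = 38.97/22.47 = 1.7343; ρ = a/c = 0.4336
Σ_{k=0}^{3} a^k/k! (terms k=0..3) = 1.00000 + 1.73431 + 1.50392 + 0.86942 = 5.10765
Tail: a^4/(4!(1−ρ)) = 9.04710/(24·0.5664) = 0.66552
P₀ = 1/(5.10765 + 0.66552) = 1/5.77317 = 0.173215

Final: 0.173215


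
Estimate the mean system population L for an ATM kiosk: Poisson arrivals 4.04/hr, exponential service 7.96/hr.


ρ = λ/μ = 4.04/7.96 = 0.5075
L = ρ/(1−ρ) = 0.5075/(1 − 0.5075) = 0.5075/0.4925 = 1.0306

Final: 1.0306


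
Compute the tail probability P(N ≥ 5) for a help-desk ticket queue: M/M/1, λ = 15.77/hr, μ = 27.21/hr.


ρ = 15.77/27.21 = 0.5796
P(N ≥ n) = ρ^n = 0.5796^5 = 0.065391

Final: 0.065391


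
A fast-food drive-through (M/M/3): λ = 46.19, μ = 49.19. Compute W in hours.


a = 0.9390; ρ = 0.3130; P₀ = 0.387484
Lq = P₀·a^c·ρ/(c!(1−ρ)²) = 0.03546
Wq = Lq/λ = 0.03546/46.19 = 0.0007677 hr
W = Wq + 1/μ = 0.0007677 + 0.02033 = 0.02110 hr

Final: 0.02110 hr


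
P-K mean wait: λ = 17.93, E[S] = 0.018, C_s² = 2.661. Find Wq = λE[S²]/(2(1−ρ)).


ρ = λ·E[S] = 17.93·0.018 = 0.3227
E[S²] = E[S]²(1+C_s²) = 0.018²·(1+2.661) = 0.001186
Wq = λ·E[S²]/(2(1−ρ)) = 17.93·0.001186/(2·0.6773) = 0.01570 hr

Final: 0.01570 hr


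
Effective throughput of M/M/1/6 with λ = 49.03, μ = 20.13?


ρ = 2.4357; P_K = (1−ρ)ρ^6/(1−ρ^7) = 0.590596
λ_eff = λ(1 − P_K) = 49.03·(1 − 0.590596) = 49.03·0.409404 = 20.0731 /hr

Final: 20.0731 /hr


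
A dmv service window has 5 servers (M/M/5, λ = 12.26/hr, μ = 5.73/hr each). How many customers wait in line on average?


a = λ/μ = 2.1396; ρ = a/5 = 0.4279
P₀ = 0.116448
Lq = P₀·a^c·ρ / (c!·(1−ρ)²) = 0.116448·44.84141·0.4279/(120·0.32727)
= 0.05690

Final: 0.05690


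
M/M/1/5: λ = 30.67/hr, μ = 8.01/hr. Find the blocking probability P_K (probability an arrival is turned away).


ρ = λ/μ = 30.67/8.01 = 3.8290
P_K = (1−ρ)ρ^K/(1−ρ^(K+1)) = (-2.8290·823.012250)/(1 − 3151.284109)
= -2328.271859/-3150.284109 = 0.739067

Final: 0.739067


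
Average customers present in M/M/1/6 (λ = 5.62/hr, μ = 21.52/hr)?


ρ = 5.62/21.52 = 0.2612
L = ρ[1 − (K+1)ρ^K + Kρ^(K+1)] / [(1−ρ)(1−ρ^(K+1))]
Numerator: 0.2612·(1 − 7·0.0003172 + 6·0.00008284) = 0.260702
Denominator: (0.7388)·(0.999917) = 0.738786
L = 0.260702/0.738786 = 0.3529

Final: 0.3529


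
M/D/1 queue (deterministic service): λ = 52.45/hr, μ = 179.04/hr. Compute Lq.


ρ = 52.45/179.04 = 0.2930
M/D/1: Lq = ρ²/(2(1−ρ)) = 0.08582/(2·0.7070) = 0.06069

Final: 0.06069


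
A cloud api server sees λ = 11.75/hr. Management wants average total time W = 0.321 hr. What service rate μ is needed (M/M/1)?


W = 1/(μ−λ) ⇒ μ − λ = 1/W = 1/0.321 = 3.1153
μ = λ + 1/W = 11.75 + 3.1153 = 14.8653 per hr

Final: 14.8653 /hr


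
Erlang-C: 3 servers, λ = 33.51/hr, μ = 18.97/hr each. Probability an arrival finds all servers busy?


a = λ/μ = 1.7665; ρ = a/3 = 0.5888
P₀ = 0.152416 (from M/M/c formula)
C(c,a) = [a^c/(c!(1−ρ))]·P₀ = [5.51215/(6·0.4112)]·0.152416
= 2.23431·0.152416 = 0.340544

Final: 0.340544


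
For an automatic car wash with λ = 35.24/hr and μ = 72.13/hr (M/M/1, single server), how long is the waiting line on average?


ρ = 35.24/72.13 = 0.4886
Lq = ρ²/(1−ρ) = 0.2387/0.5114 = 0.4667

Final: 0.4667


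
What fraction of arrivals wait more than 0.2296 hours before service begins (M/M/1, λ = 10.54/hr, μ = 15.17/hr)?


ρ = 10.54/15.17 = 0.6948
P(Wq > t) = ρ·e^{−(μ−λ)t} = 0.6948·e^{−1.0630}
= 0.6948·0.345401 = 0.239982

Final: 0.239982


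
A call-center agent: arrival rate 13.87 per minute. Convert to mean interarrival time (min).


Mean interarrival time = 1/λ = 1/13.87 minute = 0.07210 minute
In minutes: 0.07210 × 1 = 0.07210 min

Final: 0.07210 min


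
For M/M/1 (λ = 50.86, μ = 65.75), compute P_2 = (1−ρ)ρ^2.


ρ = 50.86/65.75 = 0.7735
P_n = (1−ρ)·ρ^n = (1 − 0.7735)·0.7735^2 = 0.2265·0.598358 = 0.135507

Final: 0.135507


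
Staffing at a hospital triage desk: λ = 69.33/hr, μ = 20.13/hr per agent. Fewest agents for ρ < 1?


Stability requires cμ > λ ⇔ c > λ/μ.
λ/μ = 69.33/20.13 = 3.4441
Minimum integer c = ⌊3.4441⌋ + 1 = 4
Check: 4·20.13 = 80.52 > 69.33, while 3·20.13 = 60.39 ≤ 69.33

Final: 4 servers


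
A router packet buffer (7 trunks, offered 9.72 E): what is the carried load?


B(7,9.72) = 0.396333 (Erlang-B)
Carried load = a(1 − B) = 9.72·(1 − 0.396333) = 9.72·0.603667 = 5.8676 E

Final: 5.8676 Erlangs


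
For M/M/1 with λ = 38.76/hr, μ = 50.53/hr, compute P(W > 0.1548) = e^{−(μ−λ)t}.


W ~ Exponential(μ−λ) for M/M/1.
μ − λ = 50.53 − 38.76 = 11.7700
P(W > t) = e^{−(μ−λ)t} = e^{−1.8220} = 0.161703

Final: 0.161703


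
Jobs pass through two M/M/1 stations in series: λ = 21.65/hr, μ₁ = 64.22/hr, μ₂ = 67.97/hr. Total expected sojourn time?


Each node sees arrival rate λ = 21.65/hr (tandem ⇒ throughput preserved).
W₁ = 1/(μ₁−λ) = 1/(64.22−21.65) = 0.02349 hr
W₂ = 1/(μ₂−λ) = 1/(67.97−21.65) = 0.02159 hr
W_total = W₁ + W₂ = 0.02349 + 0.02159 = 0.04508 hr

Final: 0.04508 hr


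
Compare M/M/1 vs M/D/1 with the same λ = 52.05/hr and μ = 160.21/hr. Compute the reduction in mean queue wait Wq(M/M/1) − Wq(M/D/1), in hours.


ρ = 52.05/160.21 = 0.3249
Wq(M/M/1) = ρ/(μ−λ) = 0.3249/108.16 = 0.003004 hr
Wq(M/D/1) = ρ/(2(μ−λ)) = 0.001502 hr
Savings = 0.003004 − 0.001502 = 0.001502 hr

Final: 0.001502 hr


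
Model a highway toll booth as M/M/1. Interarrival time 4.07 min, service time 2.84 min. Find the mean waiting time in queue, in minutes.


λ = 60/4.07 = 14.7420 /hr
μ = 60/2.84 = 21.1268 /hr
ρ = λ/μ = 14.7420/21.1268 = 0.6978
Wq = ρ/(μ−λ) = 0.6978/(21.1268−14.7420) = 0.10929 hr
In minutes: 0.10929·60 = 6.557 min

Final: 6.557 min


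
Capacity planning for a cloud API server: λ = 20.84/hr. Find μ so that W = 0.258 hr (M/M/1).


W = 1/(μ−λ) ⇒ μ − λ = 1/W = 1/0.258 = 3.8760
μ = λ + 1/W = 20.84 + 3.8760 = 24.7160 per hr

Final: 24.7160 /hr


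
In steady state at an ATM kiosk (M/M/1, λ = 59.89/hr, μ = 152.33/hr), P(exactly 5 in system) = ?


ρ = 59.89/152.33 = 0.3932
P_n = (1−ρ)·ρ^n = (1 − 0.3932)·0.3932^5 = 0.6068·0.009394 = 0.005701

Final: 0.005701


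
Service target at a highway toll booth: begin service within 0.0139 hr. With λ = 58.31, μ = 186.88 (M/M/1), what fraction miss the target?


ρ = 58.31/186.88 = 0.3120
P(Wq > t) = ρ·e^{−(μ−λ)t} = 0.3120·e^{−1.7871}
= 0.3120·0.167441 = 0.052245

Final: 0.052245


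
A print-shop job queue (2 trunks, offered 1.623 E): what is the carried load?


B(2,1.623) = 0.334275 (Erlang-B)
Carried load = a(1 − B) = 1.623·(1 − 0.334275) = 1.623·0.665725 = 1.0805 E

Final: 1.0805 Erlangs


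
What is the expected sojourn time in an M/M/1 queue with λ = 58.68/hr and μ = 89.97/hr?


W = 1/(μ−λ) = 1/(89.97 − 58.68) = 1/31.29 = 0.03196 hr

Final: 0.03196 hr


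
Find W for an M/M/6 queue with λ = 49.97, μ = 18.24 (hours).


a = 2.7396; ρ = 0.4566; P₀ = 0.063968
Lq = P₀·a^c·ρ/(c!(1−ρ)²) = 0.05808
Wq = Lq/λ = 0.05808/49.97 = 0.001162 hr
W = Wq + 1/μ = 0.001162 + 0.05482 = 0.05599 hr

Final: 0.05599 hr


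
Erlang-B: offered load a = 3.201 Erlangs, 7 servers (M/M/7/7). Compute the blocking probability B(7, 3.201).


B(c,a) = (a^c/c!) / Σ_{k=0}^{c} a^k/k!
a^7/7! = 0.683234
Σ terms (k=0..7): 1.00000 + 3.20100 + 5.12320 + 5.46645 + 4.37453 + 2.80057 + 1.49411 + 0.68323 = 24.143100
B = 0.683234/24.143100 = 0.028299

Final: 0.028299


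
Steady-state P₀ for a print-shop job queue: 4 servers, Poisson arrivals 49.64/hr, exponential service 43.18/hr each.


a = λ/μ = 49.64/43.18 = 1.1496; ρ = a/c = 0.2874
Σ_{k=0}^{3} a^k/k! (terms k=0..3) = 1.00000 + 1.14961 + 0.66080 + 0.25322 = 3.06362
Tail: a^4/(4!(1−ρ)) = 1.74661/(24·0.7126) = 0.10213
P₀ = 1/(3.06362 + 0.10213) = 1/3.16575 = 0.315881

Final: 0.315881


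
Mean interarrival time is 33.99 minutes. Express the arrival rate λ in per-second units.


λ = 1/(interarrival time) in consistent units.
1 second = 0.0166667 min, so λ = 0.0166667/33.99 = 0.0004903 per second

Final: 0.0004903 /sec


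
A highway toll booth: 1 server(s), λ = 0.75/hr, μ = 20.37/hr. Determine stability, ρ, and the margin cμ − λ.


Total capacity cμ = 1·20.37 = 20.37/hr
ρ = λ/(cμ) = 0.75/20.37 = 0.03682
Stable ⇔ ρ < 1: YES
Spare capacity = cμ − λ = 20.37 − 0.75 = 19.62/hr

Final: ρ = 0.03682; stable; margin = 19.62/hr


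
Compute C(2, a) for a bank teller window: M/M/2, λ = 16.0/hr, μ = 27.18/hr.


a = λ/μ = 0.5887; ρ = a/2 = 0.2943
P₀ = 0.545196 (from M/M/c formula)
C(c,a) = [a^c/(c!(1−ρ))]·P₀ = [0.34653/(2·0.7057)]·0.545196
= 0.24553·0.545196 = 0.133864

Final: 0.133864


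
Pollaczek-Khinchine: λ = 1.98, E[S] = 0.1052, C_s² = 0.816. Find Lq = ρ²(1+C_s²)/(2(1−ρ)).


ρ = λ·E[S] = 1.98·0.1052 = 0.2083
Lq = ρ²(1+C_s²)/(2(1−ρ)) = 0.04339·(1+0.816)/(2·0.7917)
= 0.04339·1.8160/1.5834 = 0.04976

Final: 0.04976


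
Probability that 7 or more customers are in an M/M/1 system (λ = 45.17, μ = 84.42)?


ρ = 45.17/84.42 = 0.5351
P(N ≥ n) = ρ^n = 0.5351^7 = 0.012555

Final: 0.012555


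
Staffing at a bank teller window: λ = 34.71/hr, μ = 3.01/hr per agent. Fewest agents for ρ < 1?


Stability requires cμ > λ ⇔ c > λ/μ.
λ/μ = 34.71/3.01 = 11.5316
Minimum integer c = ⌊11.5316⌋ + 1 = 12
Check: 12·3.01 = 36.12 > 34.71, while 11·3.01 = 33.11 ≤ 34.71

Final: 12 servers


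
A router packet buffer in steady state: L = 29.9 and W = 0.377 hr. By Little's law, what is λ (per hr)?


λ = L/W = 29.9/0.377 = 79.3103 /hr

Final: 79.3103 /hr


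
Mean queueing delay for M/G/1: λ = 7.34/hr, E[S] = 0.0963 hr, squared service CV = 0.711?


ρ = λ·E[S] = 7.34·0.0963 = 0.7068
E[S²] = E[S]²(1+C_s²) = 0.0963²·(1+0.711) = 0.015867
Wq = λ·E[S²]/(2(1−ρ)) = 7.34·0.015867/(2·0.2932) = 0.19864 hr

Final: 0.19864 hr


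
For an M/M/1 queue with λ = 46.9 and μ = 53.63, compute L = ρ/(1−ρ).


ρ = λ/μ = 46.9/53.63 = 0.8745
L = ρ/(1−ρ) = 0.8745/(1 − 0.8745) = 0.8745/0.1255 = 6.9688

Final: 6.9688


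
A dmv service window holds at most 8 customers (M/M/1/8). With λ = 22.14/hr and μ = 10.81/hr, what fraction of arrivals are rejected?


ρ = λ/μ = 22.14/10.81 = 2.0481
P_K = (1−ρ)ρ^K/(1−ρ^(K+1)) = (-1.0481·309.610286)/(1 − 634.113944)
= -324.503658/-633.113944 = 0.512552

Final: 0.512552


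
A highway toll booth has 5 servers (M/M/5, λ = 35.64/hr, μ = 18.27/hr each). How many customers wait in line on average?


a = λ/μ = 1.9507; ρ = a/5 = 0.3901
P₀ = 0.141242
Lq = P₀·a^c·ρ / (c!·(1−ρ)²) = 0.141242·28.24852·0.3901/(120·0.37192)
= 0.03488

Final: 0.03488


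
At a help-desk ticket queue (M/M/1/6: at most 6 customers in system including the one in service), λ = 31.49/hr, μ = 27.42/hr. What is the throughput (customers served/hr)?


ρ = 1.1484; P_K = (1−ρ)ρ^6/(1−ρ^7) = 0.208311
λ_eff = λ(1 − P_K) = 31.49·(1 − 0.208311) = 31.49·0.791689 = 24.9303 /hr

Final: 24.9303 /hr


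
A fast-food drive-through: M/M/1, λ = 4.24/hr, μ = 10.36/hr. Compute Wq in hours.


ρ = 4.24/10.36 = 0.4093
Wq = ρ/(μ−λ) = 0.4093/(10.36 − 4.24) = 0.4093/6.12 = 0.06687 hr

Final: 0.06687 hr


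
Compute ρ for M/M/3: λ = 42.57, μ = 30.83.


ρ = λ/(cμ) = 42.57/(3·30.83) = 42.57/92.49 = 0.4603

Final: 0.4603


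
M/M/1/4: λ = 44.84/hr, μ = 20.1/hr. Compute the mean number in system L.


ρ = 44.84/20.1 = 2.2308
L = ρ[1 − (K+1)ρ^K + Kρ^(K+1)] / [(1−ρ)(1−ρ^(K+1))]
Numerator: 2.2308·(1 − 5·24.767273 + 4·55.251966) = 219.005473
Denominator: (-1.2308)·(-54.251966) = 66.775802
L = 219.005473/66.775802 = 3.2797

Final: 3.2797


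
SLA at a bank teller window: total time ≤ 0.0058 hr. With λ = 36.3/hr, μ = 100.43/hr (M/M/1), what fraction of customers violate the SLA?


W ~ Exponential(μ−λ) for M/M/1.
μ − λ = 100.43 − 36.3 = 64.1300
P(W > t) = e^{−(μ−λ)t} = e^{−0.3720} = 0.689386

Final: 0.689386


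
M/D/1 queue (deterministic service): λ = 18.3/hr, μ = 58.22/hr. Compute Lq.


ρ = 18.3/58.22 = 0.3143
M/D/1: Lq = ρ²/(2(1−ρ)) = 0.09880/(2·0.6857) = 0.07205

Final: 0.07205


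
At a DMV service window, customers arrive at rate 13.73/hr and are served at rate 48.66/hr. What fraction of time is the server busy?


ρ = λ/μ = 13.73/48.66 = 0.2822

Final: 0.2822


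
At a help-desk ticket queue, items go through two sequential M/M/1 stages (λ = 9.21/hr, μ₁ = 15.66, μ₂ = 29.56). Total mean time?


Each node sees arrival rate λ = 9.21/hr (tandem ⇒ throughput preserved).
W₁ = 1/(μ₁−λ) = 1/(15.66−9.21) = 0.15504 hr
W₂ = 1/(μ₂−λ) = 1/(29.56−9.21) = 0.04914 hr
W_total = W₁ + W₂ = 0.15504 + 0.04914 = 0.20418 hr

Final: 0.20418 hr


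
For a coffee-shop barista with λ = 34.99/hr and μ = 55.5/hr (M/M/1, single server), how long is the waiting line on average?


ρ = 34.99/55.5 = 0.6305
Lq = ρ²/(1−ρ) = 0.3975/0.3695 = 1.0755

Final: 1.0755


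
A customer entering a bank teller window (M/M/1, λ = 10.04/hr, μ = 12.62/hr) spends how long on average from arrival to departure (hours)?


W = 1/(μ−λ) = 1/(12.62 − 10.04) = 1/2.58 = 0.3876 hr

Final: 0.3876 hr


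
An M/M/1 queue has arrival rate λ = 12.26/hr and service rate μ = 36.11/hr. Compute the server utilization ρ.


ρ = λ/μ = 12.26/36.11 = 0.3395

Final: 0.3395


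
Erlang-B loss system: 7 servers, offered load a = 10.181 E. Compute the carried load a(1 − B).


B(7,10.181) = 0.417024 (Erlang-B)
Carried load = a(1 − B) = 10.181·(1 − 0.417024) = 10.181·0.582976 = 5.9353 E

Final: 5.9353 Erlangs


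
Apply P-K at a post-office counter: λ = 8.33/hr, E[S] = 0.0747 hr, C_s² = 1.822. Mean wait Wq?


ρ = λ·E[S] = 8.33·0.0747 = 0.6223
E[S²] = E[S]²(1+C_s²) = 0.0747²·(1+1.822) = 0.015747
Wq = λ·E[S²]/(2(1−ρ)) = 8.33·0.015747/(2·0.3777) = 0.17362 hr

Final: 0.17362 hr


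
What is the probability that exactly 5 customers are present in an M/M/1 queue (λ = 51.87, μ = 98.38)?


ρ = 51.87/98.38 = 0.5272
P_n = (1−ρ)·ρ^n = (1 − 0.5272)·0.5272^5 = 0.4728·0.040742 = 0.019261

Final: 0.019261


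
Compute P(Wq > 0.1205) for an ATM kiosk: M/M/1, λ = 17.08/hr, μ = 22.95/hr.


ρ = 17.08/22.95 = 0.7442
P(Wq > t) = ρ·e^{−(μ−λ)t} = 0.7442·e^{−0.7073}
= 0.7442·0.492956 = 0.366871

Final: 0.366871


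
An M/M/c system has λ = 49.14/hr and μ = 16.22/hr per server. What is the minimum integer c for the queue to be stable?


Stability requires cμ > λ ⇔ c > λ/μ.
λ/μ = 49.14/16.22 = 3.0296
Minimum integer c = ⌊3.0296⌋ + 1 = 4
Check: 4·16.22 = 64.88 > 49.14, while 3·16.22 = 48.66 ≤ 49.14

Final: 4 servers


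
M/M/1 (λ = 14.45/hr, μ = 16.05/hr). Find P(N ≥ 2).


ρ = 14.45/16.05 = 0.9003
P(N ≥ n) = ρ^n = 0.9003^2 = 0.810561

Final: 0.810561


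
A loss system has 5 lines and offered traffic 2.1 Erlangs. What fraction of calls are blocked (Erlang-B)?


B(c,a) = (a^c/c!) / Σ_{k=0}^{c} a^k/k!
a^5/5! = 0.340342
Σ terms (k=0..5): 1.00000 + 2.10000 + 2.20500 + 1.54350 + 0.81034 + 0.34034 = 7.999179
B = 0.340342/7.999179 = 0.042547

Final: 0.042547


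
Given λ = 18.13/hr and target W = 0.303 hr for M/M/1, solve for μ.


W = 1/(μ−λ) ⇒ μ − λ = 1/W = 1/0.303 = 3.3003
μ = λ + 1/W = 18.13 + 3.3003 = 21.4303 per hr

Final: 21.4303 /hr


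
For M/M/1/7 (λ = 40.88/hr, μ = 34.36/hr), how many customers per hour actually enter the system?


ρ = 1.1898; P_K = (1−ρ)ρ^7/(1−ρ^8) = 0.212394
λ_eff = λ(1 − P_K) = 40.88·(1 − 0.212394) = 40.88·0.787606 = 32.1973 /hr

Final: 32.1973 /hr


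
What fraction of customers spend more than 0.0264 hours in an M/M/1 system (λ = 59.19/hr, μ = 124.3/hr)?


W ~ Exponential(μ−λ) for M/M/1.
μ − λ = 124.3 − 59.19 = 65.1100
P(W > t) = e^{−(μ−λ)t} = e^{−1.7189} = 0.179263

Final: 0.179263


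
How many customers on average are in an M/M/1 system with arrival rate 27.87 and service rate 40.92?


ρ = λ/μ = 27.87/40.92 = 0.6811
L = ρ/(1−ρ) = 0.6811/(1 − 0.6811) = 0.6811/0.3189 = 2.1356

Final: 2.1356


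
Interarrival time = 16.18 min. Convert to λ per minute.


λ = 1/(interarrival time) in consistent units.
1 minute = 1 min, so λ = 1/16.18 = 0.06180 per minute

Final: 0.06180 /min


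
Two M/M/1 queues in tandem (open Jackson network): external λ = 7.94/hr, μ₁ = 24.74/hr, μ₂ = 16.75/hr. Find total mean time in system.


Each node sees arrival rate λ = 7.94/hr (tandem ⇒ throughput preserved).
W₁ = 1/(μ₁−λ) = 1/(24.74−7.94) = 0.05952 hr
W₂ = 1/(μ₂−λ) = 1/(16.75−7.94) = 0.11351 hr
W_total = W₁ + W₂ = 0.05952 + 0.11351 = 0.17303 hr

Final: 0.17303 hr


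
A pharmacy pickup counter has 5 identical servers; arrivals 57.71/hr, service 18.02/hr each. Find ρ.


ρ = λ/(cμ) = 57.71/(5·18.02) = 57.71/90.10 = 0.6405

Final: 0.6405


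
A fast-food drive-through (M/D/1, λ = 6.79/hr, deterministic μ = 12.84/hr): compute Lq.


ρ = 6.79/12.84 = 0.5288
M/D/1: Lq = ρ²/(2(1−ρ)) = 0.2796/(2·0.4712) = 0.29675

Final: 0.29675


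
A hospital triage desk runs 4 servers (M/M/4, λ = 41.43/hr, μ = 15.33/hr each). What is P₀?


a = λ/μ = 41.43/15.33 = 2.7025; ρ = a/c = 0.6756
Σ_{k=0}^{3} a^k/k! (terms k=0..3) = 1.00000 + 2.70254 + 3.65187 + 3.28978 = 10.64420
Tail: a^4/(4!(1−ρ)) = 53.34468/(24·0.3244) = 6.85247
P₀ = 1/(10.64420 + 6.85247) = 1/17.49667 = 0.057154

Final: 0.057154


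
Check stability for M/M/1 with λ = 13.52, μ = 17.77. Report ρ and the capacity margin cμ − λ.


Total capacity cμ = 1·17.77 = 17.77/hr
ρ = λ/(cμ) = 13.52/17.77 = 0.7608
Stable ⇔ ρ < 1: YES
Spare capacity = cμ − λ = 17.77 − 13.52 = 4.25/hr

Final: ρ = 0.7608; stable; margin = 4.25/hr


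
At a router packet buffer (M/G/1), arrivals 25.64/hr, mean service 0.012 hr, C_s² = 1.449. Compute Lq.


ρ = λ·E[S] = 25.64·0.012 = 0.3077
Lq = ρ²(1+C_s²)/(2(1−ρ)) = 0.09467·(1+1.449)/(2·0.6923)
= 0.09467·2.4490/1.3846 = 0.16744

Final: 0.16744


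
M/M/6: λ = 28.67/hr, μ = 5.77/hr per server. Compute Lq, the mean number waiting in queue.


a = λ/μ = 4.9688; ρ = a/6 = 0.8281
P₀ = 0.004739
Lq = P₀·a^c·ρ / (c!·(1−ρ)²) = 0.004739·15049.12601·0.8281/(720·0.02954)
= 2.77711

Final: 2.77711


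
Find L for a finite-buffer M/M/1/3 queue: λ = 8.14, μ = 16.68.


ρ = 8.14/16.68 = 0.4880
L = ρ[1 − (K+1)ρ^K + Kρ^(K+1)] / [(1−ρ)(1−ρ^(K+1))]
Numerator: 0.4880·(1 − 4·0.116221 + 3·0.056717) = 0.344177
Denominator: (0.5120)·(0.943283) = 0.482952
L = 0.344177/0.482952 = 0.7127

Final: 0.7127


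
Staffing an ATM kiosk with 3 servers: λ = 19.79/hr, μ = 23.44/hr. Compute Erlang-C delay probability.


a = λ/μ = 0.8443; ρ = a/3 = 0.2814
P₀ = 0.427300 (from M/M/c formula)
C(c,a) = [a^c/(c!(1−ρ))]·P₀ = [0.60182/(6·0.7186)]·0.427300
= 0.13959·0.427300 = 0.059645

Final: 0.059645


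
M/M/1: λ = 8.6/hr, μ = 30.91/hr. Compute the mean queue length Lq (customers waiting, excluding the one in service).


ρ = 8.6/30.91 = 0.2782
Lq = ρ²/(1−ρ) = 0.07741/0.7218 = 0.1073

Final: 0.1073


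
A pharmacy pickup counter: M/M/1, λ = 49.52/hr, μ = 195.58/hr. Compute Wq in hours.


ρ = 49.52/195.58 = 0.2532
Wq = ρ/(μ−λ) = 0.2532/(195.58 − 49.52) = 0.2532/146.06 = 0.001734 hr

Final: 0.001734 hr


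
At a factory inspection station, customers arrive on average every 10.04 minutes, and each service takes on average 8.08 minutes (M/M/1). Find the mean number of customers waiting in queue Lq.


λ = 60/10.04 = 5.9761 /hr
μ = 60/8.08 = 7.4257 /hr
ρ = λ/μ = 5.9761/7.4257 = 0.8048
Lq = ρ²/(1−ρ) = 0.6477/0.1952 = 3.3177

Final: 3.3177


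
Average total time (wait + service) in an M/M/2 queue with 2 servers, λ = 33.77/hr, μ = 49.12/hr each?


a = 0.6875; ρ = 0.3438; P₀ = 0.488372
Lq = P₀·a^c·ρ/(c!(1−ρ)²) = 0.09212
Wq = Lq/λ = 0.09212/33.77 = 0.002728 hr
W = Wq + 1/μ = 0.002728 + 0.02036 = 0.02309 hr

Final: 0.02309 hr


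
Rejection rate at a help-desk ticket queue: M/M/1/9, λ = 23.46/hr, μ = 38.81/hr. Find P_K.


ρ = λ/μ = 23.46/38.81 = 0.6045
P_K = (1−ρ)ρ^K/(1−ρ^(K+1)) = (0.3955·0.010776)/(1 − 0.006514)
= 0.004262/0.993486 = 0.004290

Final: 0.004290


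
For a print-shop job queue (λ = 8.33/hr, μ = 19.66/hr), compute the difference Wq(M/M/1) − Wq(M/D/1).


ρ = 8.33/19.66 = 0.4237
Wq(M/M/1) = ρ/(μ−λ) = 0.4237/11.33 = 0.03740 hr
Wq(M/D/1) = ρ/(2(μ−λ)) = 0.01870 hr
Savings = 0.03740 − 0.01870 = 0.01870 hr

Final: 0.01870 hr


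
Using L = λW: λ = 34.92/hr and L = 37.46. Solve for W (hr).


W = L/λ = 37.46/34.92 = 1.0727 hr

Final: 1.0727 hr


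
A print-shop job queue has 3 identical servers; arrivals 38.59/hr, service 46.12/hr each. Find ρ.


ρ = λ/(cμ) = 38.59/(3·46.12) = 38.59/138.36 = 0.2789

Final: 0.2789


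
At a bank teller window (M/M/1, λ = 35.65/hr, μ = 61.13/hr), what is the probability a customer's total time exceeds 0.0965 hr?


W ~ Exponential(μ−λ) for M/M/1.
μ − λ = 61.13 − 35.65 = 25.4800
P(W > t) = e^{−(μ−λ)t} = e^{−2.4588} = 0.085536

Final: 0.085536


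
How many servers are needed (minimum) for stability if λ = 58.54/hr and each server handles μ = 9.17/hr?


Stability requires cμ > λ ⇔ c > λ/μ.
λ/μ = 58.54/9.17 = 6.3839
Minimum integer c = ⌊6.3839⌋ + 1 = 7
Check: 7·9.17 = 64.19 > 58.54, while 6·9.17 = 55.02 ≤ 58.54

Final: 7 servers


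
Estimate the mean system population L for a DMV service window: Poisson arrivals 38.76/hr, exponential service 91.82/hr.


ρ = λ/μ = 38.76/91.82 = 0.4221
L = ρ/(1−ρ) = 0.4221/(1 − 0.4221) = 0.4221/0.5779 = 0.7305

Final: 0.7305


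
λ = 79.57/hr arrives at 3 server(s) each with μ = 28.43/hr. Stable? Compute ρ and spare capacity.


Total capacity cμ = 3·28.43 = 85.29/hr
ρ = λ/(cμ) = 79.57/85.29 = 0.9329
Stable ⇔ ρ < 1: YES
Spare capacity = cμ − λ = 85.29 − 79.57 = 5.72/hr

Final: ρ = 0.9329; stable; margin = 5.72/hr


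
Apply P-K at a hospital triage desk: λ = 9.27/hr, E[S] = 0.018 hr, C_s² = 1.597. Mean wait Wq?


ρ = λ·E[S] = 9.27·0.018 = 0.1669
E[S²] = E[S]²(1+C_s²) = 0.018²·(1+1.597) = 0.0008414
Wq = λ·E[S²]/(2(1−ρ)) = 9.27·0.0008414/(2·0.8331) = 0.004681 hr

Final: 0.004681 hr


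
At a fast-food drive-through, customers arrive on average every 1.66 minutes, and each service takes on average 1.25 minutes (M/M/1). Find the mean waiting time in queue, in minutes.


λ = 60/1.66 = 36.1446 /hr
μ = 60/1.25 = 48.0000 /hr
ρ = λ/μ = 36.1446/48.0000 = 0.7530
Wq = ρ/(μ−λ) = 0.7530/(48.0000−36.1446) = 0.06352 hr
In minutes: 0.06352·60 = 3.811 min

Final: 3.811 min


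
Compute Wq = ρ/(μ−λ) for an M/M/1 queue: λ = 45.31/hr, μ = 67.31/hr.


ρ = 45.31/67.31 = 0.6732
Wq = ρ/(μ−λ) = 0.6732/(67.31 − 45.31) = 0.6732/22.00 = 0.03060 hr

Final: 0.03060 hr


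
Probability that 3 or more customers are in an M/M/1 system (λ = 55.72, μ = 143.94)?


ρ = 55.72/143.94 = 0.3871
P(N ≥ n) = ρ^n = 0.3871^3 = 0.058008

Final: 0.058008


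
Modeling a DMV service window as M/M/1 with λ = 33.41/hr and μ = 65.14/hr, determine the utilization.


ρ = λ/μ = 33.41/65.14 = 0.5129

Final: 0.5129


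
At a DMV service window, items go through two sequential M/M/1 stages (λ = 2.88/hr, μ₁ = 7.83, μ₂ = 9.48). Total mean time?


Each node sees arrival rate λ = 2.88/hr (tandem ⇒ throughput preserved).
W₁ = 1/(μ₁−λ) = 1/(7.83−2.88) = 0.20202 hr
W₂ = 1/(μ₂−λ) = 1/(9.48−2.88) = 0.15152 hr
W_total = W₁ + W₂ = 0.20202 + 0.15152 = 0.35354 hr

Final: 0.35354 hr


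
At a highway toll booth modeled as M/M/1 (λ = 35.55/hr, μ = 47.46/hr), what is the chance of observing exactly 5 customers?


ρ = 35.55/47.46 = 0.7491
P_n = (1−ρ)·ρ^n = (1 − 0.7491)·0.7491^5 = 0.2509·0.235808 = 0.059176

Final: 0.059176


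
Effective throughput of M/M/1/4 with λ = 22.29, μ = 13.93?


ρ = 1.6001; P_K = (1−ρ)ρ^4/(1−ρ^5) = 0.414575
λ_eff = λ(1 − P_K) = 22.29·(1 − 0.414575) = 22.29·0.585425 = 13.0491 /hr

Final: 13.0491 /hr


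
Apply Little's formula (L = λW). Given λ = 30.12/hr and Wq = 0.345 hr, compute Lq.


Lq = λWq = 30.12·0.345 = 10.3914

Final: 10.3914


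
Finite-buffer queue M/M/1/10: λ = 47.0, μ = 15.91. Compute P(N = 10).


ρ = λ/μ = 47.0/15.91 = 2.9541
P_K = (1−ρ)ρ^K/(1−ρ^(K+1)) = (-1.9541·50614.713498)/(1 − 149521.780919)
= -98907.067420/-149520.780919 = 0.661494

Final: 0.661494


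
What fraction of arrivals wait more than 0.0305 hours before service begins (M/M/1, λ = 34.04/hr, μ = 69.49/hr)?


ρ = 34.04/69.49 = 0.4899
P(Wq > t) = ρ·e^{−(μ−λ)t} = 0.4899·e^{−1.0812}
= 0.4899·0.339180 = 0.166149

Final: 0.166149


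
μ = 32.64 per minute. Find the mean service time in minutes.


Mean service time = 1/μ = 1/32.64 minute = 0.03064 minute
In minutes: 0.03064 × 1 = 0.03064 min

Final: 0.03064 min


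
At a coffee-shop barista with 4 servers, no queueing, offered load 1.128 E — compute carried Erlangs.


B(4,1.128) = 0.021967 (Erlang-B)
Carried load = a(1 − B) = 1.128·(1 − 0.021967) = 1.128·0.978033 = 1.1032 E

Final: 1.1032 Erlangs


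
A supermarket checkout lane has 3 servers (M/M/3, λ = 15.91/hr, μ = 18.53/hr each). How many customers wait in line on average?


a = λ/μ = 0.8586; ρ = a/3 = 0.2862
P₀ = 0.421052
Lq = P₀·a^c·ρ / (c!·(1−ρ)²) = 0.421052·0.63297·0.2862/(6·0.50951)
= 0.02495

Final: 0.02495


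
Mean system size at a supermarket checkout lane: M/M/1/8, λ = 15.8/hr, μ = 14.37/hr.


ρ = 15.8/14.37 = 1.0995
L = ρ[1 − (K+1)ρ^K + Kρ^(K+1)] / [(1−ρ)(1−ρ^(K+1))]
Numerator: 1.0995·(1 − 9·2.136006 + 8·2.348567) = 0.620647
Denominator: (-0.09951)·(-1.348567) = 0.134200
L = 0.620647/0.134200 = 4.6248

Final: 4.6248


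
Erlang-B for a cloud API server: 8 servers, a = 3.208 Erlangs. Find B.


B(c,a) = (a^c/c!) / Σ_{k=0}^{c} a^k/k!
a^8/8! = 0.278198
Σ terms (k=0..8): 1.00000 + 3.20800 + 5.14563 + 5.50240 + 4.41292 + 2.83133 + 1.51382 + 0.69376 + 0.27820 = 24.586057
B = 0.278198/24.586057 = 0.011315

Final: 0.011315


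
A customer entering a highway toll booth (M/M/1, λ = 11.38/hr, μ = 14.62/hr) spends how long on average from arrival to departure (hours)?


W = 1/(μ−λ) = 1/(14.62 − 11.38) = 1/3.24 = 0.3086 hr

Final: 0.3086 hr


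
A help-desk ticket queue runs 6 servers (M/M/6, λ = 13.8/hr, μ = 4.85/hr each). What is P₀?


a = λ/μ = 13.8/4.85 = 2.8454; ρ = a/c = 0.4742
Σ_{k=0}^{5} a^k/k! (terms k=0..5) = 1.00000 + 2.84536 + 4.04804 + 3.83938 + 2.73110 + 1.55419 = 16.01808
Tail: a^6/(6!(1−ρ)) = 530.66945/(720·0.5258) = 1.40182
P₀ = 1/(16.01808 + 1.40182) = 1/17.41990 = 0.057406

Final: 0.057406


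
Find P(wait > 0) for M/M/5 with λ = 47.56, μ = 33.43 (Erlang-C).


a = λ/μ = 1.4227; ρ = a/5 = 0.2845
P₀ = 0.240780 (from M/M/c formula)
C(c,a) = [a^c/(c!(1−ρ))]·P₀ = [5.82810/(120·0.7155)]·0.240780
= 0.06788·0.240780 = 0.016345

Final: 0.016345


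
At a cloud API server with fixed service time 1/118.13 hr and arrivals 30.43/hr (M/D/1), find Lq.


ρ = 30.43/118.13 = 0.2576
M/D/1: Lq = ρ²/(2(1−ρ)) = 0.06636/(2·0.7424) = 0.04469

Final: 0.04469


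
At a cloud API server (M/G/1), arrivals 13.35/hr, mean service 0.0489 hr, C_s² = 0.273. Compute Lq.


ρ = λ·E[S] = 13.35·0.0489 = 0.6528
Lq = ρ²(1+C_s²)/(2(1−ρ)) = 0.4262·(1+0.273)/(2·0.3472)
= 0.4262·1.2730/0.6944 = 0.78130

Final: 0.78130


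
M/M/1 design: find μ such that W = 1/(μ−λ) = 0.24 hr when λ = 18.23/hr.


W = 1/(μ−λ) ⇒ μ − λ = 1/W = 1/0.24 = 4.1667
μ = λ + 1/W = 18.23 + 4.1667 = 22.3967 per hr

Final: 22.3967 /hr


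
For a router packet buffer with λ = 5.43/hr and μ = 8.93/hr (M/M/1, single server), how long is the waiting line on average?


ρ = 5.43/8.93 = 0.6081
Lq = ρ²/(1−ρ) = 0.3697/0.3919 = 0.9434

Final: 0.9434


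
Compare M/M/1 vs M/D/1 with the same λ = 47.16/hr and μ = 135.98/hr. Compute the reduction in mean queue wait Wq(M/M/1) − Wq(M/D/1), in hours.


ρ = 47.16/135.98 = 0.3468
Wq(M/M/1) = ρ/(μ−λ) = 0.3468/88.82 = 0.003905 hr
Wq(M/D/1) = ρ/(2(μ−λ)) = 0.001952 hr
Savings = 0.003905 − 0.001952 = 0.001952 hr

Final: 0.001952 hr


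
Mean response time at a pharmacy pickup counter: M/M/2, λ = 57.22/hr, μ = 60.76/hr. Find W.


a = 0.9417; ρ = 0.4709; P₀ = 0.359740
Lq = P₀·a^c·ρ/(c!(1−ρ)²) = 0.26828
Wq = Lq/λ = 0.26828/57.22 = 0.004689 hr
W = Wq + 1/μ = 0.004689 + 0.01646 = 0.02115 hr

Final: 0.02115 hr


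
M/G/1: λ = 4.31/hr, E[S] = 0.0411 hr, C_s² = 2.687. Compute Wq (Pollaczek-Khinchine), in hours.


ρ = λ·E[S] = 4.31·0.0411 = 0.1771
E[S²] = E[S]²(1+C_s²) = 0.0411²·(1+2.687) = 0.006228
Wq = λ·E[S²]/(2(1−ρ)) = 4.31·0.006228/(2·0.8229) = 0.01631 hr

Final: 0.01631 hr


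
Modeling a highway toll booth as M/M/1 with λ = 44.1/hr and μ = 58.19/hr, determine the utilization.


ρ = λ/μ = 44.1/58.19 = 0.7579

Final: 0.7579


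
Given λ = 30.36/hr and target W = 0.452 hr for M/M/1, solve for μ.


W = 1/(μ−λ) ⇒ μ − λ = 1/W = 1/0.452 = 2.2124
μ = λ + 1/W = 30.36 + 2.2124 = 32.5724 per hr

Final: 32.5724 /hr


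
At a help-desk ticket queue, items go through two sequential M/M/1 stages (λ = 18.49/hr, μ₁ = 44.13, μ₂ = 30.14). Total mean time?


Each node sees arrival rate λ = 18.49/hr (tandem ⇒ throughput preserved).
W₁ = 1/(μ₁−λ) = 1/(44.13−18.49) = 0.03900 hr
W₂ = 1/(μ₂−λ) = 1/(30.14−18.49) = 0.08584 hr
W_total = W₁ + W₂ = 0.03900 + 0.08584 = 0.12484 hr

Final: 0.12484 hr


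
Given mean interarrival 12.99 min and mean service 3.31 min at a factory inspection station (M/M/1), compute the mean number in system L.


λ = 60/12.99 = 4.6189 /hr
μ = 60/3.31 = 18.1269 /hr
ρ = λ/μ = 4.6189/18.1269 = 0.2548
L = ρ/(1−ρ) = 0.2548/0.7452 = 0.3419

Final: 0.3419


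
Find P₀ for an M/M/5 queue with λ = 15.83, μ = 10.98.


a = λ/μ = 15.83/10.98 = 1.4417; ρ = a/c = 0.2883
Σ_{k=0}^{4} a^k/k! (terms k=0..4) = 1.00000 + 1.44171 + 1.03927 + 0.49944 + 0.18001 = 4.16043
Tail: a^5/(5!(1−ρ)) = 6.22863/(120·0.7117) = 0.07294
P₀ = 1/(4.16043 + 0.07294) = 1/4.23337 = 0.236218

Final: 0.236218


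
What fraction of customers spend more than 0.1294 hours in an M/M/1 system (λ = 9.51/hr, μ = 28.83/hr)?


W ~ Exponential(μ−λ) for M/M/1.
μ − λ = 28.83 − 9.51 = 19.3200
P(W > t) = e^{−(μ−λ)t} = e^{−2.5000} = 0.082084

Final: 0.082084


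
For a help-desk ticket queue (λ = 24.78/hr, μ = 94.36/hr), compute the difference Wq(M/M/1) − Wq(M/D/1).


ρ = 24.78/94.36 = 0.2626
Wq(M/M/1) = ρ/(μ−λ) = 0.2626/69.58 = 0.003774 hr
Wq(M/D/1) = ρ/(2(μ−λ)) = 0.001887 hr
Savings = 0.003774 − 0.001887 = 0.001887 hr

Final: 0.001887 hr


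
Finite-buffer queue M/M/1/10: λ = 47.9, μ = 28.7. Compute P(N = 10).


ρ = λ/μ = 47.9/28.7 = 1.6690
P_K = (1−ρ)ρ^K/(1−ρ^(K+1)) = (-0.6690·167.701199)/(1 − 279.891548)
= -112.190349/-278.891548 = 0.402272

Final: 0.402272


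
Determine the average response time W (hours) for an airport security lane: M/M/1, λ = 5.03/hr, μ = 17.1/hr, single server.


W = 1/(μ−λ) = 1/(17.1 − 5.03) = 1/12.07 = 0.08285 hr

Final: 0.08285 hr
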